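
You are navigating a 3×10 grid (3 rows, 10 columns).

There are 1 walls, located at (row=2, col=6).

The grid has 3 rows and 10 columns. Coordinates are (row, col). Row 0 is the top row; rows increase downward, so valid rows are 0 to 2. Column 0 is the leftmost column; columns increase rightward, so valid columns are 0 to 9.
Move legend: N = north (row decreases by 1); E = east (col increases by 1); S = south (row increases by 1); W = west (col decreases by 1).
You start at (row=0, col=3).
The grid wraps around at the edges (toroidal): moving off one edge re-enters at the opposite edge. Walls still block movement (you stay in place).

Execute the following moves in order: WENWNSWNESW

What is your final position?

Start: (row=0, col=3)
  W (west): (row=0, col=3) -> (row=0, col=2)
  E (east): (row=0, col=2) -> (row=0, col=3)
  N (north): (row=0, col=3) -> (row=2, col=3)
  W (west): (row=2, col=3) -> (row=2, col=2)
  N (north): (row=2, col=2) -> (row=1, col=2)
  S (south): (row=1, col=2) -> (row=2, col=2)
  W (west): (row=2, col=2) -> (row=2, col=1)
  N (north): (row=2, col=1) -> (row=1, col=1)
  E (east): (row=1, col=1) -> (row=1, col=2)
  S (south): (row=1, col=2) -> (row=2, col=2)
  W (west): (row=2, col=2) -> (row=2, col=1)
Final: (row=2, col=1)

Answer: Final position: (row=2, col=1)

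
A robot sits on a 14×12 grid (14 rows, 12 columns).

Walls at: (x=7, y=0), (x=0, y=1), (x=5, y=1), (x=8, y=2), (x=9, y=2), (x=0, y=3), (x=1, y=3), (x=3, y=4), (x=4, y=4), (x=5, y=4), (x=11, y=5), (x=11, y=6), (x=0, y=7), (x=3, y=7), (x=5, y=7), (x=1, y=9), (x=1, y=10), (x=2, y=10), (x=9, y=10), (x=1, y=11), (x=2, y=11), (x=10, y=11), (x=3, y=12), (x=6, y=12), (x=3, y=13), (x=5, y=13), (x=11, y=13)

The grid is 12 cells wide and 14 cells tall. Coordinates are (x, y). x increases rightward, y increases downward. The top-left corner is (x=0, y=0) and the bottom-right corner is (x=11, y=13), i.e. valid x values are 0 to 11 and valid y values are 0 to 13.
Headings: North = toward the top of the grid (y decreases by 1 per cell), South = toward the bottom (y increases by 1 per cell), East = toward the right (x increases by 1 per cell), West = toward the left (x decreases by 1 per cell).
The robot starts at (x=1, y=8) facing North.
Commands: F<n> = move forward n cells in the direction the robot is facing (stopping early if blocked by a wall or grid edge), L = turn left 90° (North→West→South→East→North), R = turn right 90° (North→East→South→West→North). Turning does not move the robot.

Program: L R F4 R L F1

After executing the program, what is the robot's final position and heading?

Start: (x=1, y=8), facing North
  L: turn left, now facing West
  R: turn right, now facing North
  F4: move forward 4, now at (x=1, y=4)
  R: turn right, now facing East
  L: turn left, now facing North
  F1: move forward 0/1 (blocked), now at (x=1, y=4)
Final: (x=1, y=4), facing North

Answer: Final position: (x=1, y=4), facing North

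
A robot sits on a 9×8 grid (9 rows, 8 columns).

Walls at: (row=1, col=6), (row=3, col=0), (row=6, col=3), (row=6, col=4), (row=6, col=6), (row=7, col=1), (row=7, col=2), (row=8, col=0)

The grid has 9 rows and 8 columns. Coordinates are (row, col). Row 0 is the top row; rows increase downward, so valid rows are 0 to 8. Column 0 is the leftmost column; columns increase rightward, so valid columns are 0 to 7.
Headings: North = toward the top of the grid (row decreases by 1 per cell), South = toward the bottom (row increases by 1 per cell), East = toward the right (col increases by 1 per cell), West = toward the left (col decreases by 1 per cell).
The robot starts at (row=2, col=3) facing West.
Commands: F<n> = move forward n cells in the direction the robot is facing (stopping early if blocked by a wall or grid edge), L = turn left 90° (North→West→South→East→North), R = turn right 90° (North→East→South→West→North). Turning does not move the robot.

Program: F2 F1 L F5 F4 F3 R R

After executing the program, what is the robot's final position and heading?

Answer: Final position: (row=2, col=0), facing North

Derivation:
Start: (row=2, col=3), facing West
  F2: move forward 2, now at (row=2, col=1)
  F1: move forward 1, now at (row=2, col=0)
  L: turn left, now facing South
  F5: move forward 0/5 (blocked), now at (row=2, col=0)
  F4: move forward 0/4 (blocked), now at (row=2, col=0)
  F3: move forward 0/3 (blocked), now at (row=2, col=0)
  R: turn right, now facing West
  R: turn right, now facing North
Final: (row=2, col=0), facing North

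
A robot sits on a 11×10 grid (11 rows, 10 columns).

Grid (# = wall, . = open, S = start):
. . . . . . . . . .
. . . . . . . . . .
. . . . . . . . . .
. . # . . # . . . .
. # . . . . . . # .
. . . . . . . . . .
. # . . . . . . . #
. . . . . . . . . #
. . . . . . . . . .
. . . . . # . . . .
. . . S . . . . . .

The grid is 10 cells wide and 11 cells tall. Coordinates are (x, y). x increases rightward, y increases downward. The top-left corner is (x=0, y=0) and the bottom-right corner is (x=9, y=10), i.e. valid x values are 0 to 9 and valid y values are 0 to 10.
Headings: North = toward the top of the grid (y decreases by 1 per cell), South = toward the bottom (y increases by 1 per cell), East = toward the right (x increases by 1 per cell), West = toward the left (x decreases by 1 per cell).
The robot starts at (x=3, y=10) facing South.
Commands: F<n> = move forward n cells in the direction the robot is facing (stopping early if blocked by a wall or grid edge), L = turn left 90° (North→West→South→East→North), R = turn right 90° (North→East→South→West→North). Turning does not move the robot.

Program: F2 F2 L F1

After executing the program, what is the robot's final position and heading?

Answer: Final position: (x=4, y=10), facing East

Derivation:
Start: (x=3, y=10), facing South
  F2: move forward 0/2 (blocked), now at (x=3, y=10)
  F2: move forward 0/2 (blocked), now at (x=3, y=10)
  L: turn left, now facing East
  F1: move forward 1, now at (x=4, y=10)
Final: (x=4, y=10), facing East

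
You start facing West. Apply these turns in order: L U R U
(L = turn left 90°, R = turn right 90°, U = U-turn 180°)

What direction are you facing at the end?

Answer: Final heading: West

Derivation:
Start: West
  L (left (90° counter-clockwise)) -> South
  U (U-turn (180°)) -> North
  R (right (90° clockwise)) -> East
  U (U-turn (180°)) -> West
Final: West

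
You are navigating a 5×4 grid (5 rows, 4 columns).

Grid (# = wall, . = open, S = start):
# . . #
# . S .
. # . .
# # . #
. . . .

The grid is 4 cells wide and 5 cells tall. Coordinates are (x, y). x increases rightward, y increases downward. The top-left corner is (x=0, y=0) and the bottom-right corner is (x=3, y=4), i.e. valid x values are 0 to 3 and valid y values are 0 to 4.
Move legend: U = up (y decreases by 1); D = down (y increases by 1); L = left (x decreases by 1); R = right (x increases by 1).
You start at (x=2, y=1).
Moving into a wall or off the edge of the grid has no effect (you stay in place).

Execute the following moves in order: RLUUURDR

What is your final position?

Answer: Final position: (x=3, y=1)

Derivation:
Start: (x=2, y=1)
  R (right): (x=2, y=1) -> (x=3, y=1)
  L (left): (x=3, y=1) -> (x=2, y=1)
  U (up): (x=2, y=1) -> (x=2, y=0)
  U (up): blocked, stay at (x=2, y=0)
  U (up): blocked, stay at (x=2, y=0)
  R (right): blocked, stay at (x=2, y=0)
  D (down): (x=2, y=0) -> (x=2, y=1)
  R (right): (x=2, y=1) -> (x=3, y=1)
Final: (x=3, y=1)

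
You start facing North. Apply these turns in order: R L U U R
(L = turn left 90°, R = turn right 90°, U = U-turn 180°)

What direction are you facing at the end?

Start: North
  R (right (90° clockwise)) -> East
  L (left (90° counter-clockwise)) -> North
  U (U-turn (180°)) -> South
  U (U-turn (180°)) -> North
  R (right (90° clockwise)) -> East
Final: East

Answer: Final heading: East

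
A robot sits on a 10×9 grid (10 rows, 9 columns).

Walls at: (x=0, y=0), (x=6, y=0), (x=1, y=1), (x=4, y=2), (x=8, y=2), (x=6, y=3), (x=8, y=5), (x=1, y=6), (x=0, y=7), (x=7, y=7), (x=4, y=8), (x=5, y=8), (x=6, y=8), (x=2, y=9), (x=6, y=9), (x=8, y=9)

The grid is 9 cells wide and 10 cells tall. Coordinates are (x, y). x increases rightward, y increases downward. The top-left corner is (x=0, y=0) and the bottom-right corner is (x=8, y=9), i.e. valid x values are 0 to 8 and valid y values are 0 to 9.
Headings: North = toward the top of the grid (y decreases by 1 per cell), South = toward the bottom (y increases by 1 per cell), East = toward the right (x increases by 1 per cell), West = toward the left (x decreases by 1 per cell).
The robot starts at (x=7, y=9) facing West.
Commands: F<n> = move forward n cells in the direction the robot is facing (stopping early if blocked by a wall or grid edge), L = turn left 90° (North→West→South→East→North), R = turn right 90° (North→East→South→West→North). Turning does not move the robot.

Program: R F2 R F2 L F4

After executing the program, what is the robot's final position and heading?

Answer: Final position: (x=8, y=6), facing North

Derivation:
Start: (x=7, y=9), facing West
  R: turn right, now facing North
  F2: move forward 1/2 (blocked), now at (x=7, y=8)
  R: turn right, now facing East
  F2: move forward 1/2 (blocked), now at (x=8, y=8)
  L: turn left, now facing North
  F4: move forward 2/4 (blocked), now at (x=8, y=6)
Final: (x=8, y=6), facing North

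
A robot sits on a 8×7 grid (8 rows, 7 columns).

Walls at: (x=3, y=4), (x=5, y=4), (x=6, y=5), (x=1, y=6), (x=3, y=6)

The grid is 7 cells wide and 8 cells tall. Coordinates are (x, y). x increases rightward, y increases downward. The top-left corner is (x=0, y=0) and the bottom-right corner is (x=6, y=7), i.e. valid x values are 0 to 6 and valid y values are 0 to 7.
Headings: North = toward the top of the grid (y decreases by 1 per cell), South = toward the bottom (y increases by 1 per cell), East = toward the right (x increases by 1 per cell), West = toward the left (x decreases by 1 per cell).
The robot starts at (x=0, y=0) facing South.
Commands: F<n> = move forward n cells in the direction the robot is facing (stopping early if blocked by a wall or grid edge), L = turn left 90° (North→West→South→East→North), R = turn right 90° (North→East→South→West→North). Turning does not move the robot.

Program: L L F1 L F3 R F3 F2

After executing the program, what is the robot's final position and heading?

Start: (x=0, y=0), facing South
  L: turn left, now facing East
  L: turn left, now facing North
  F1: move forward 0/1 (blocked), now at (x=0, y=0)
  L: turn left, now facing West
  F3: move forward 0/3 (blocked), now at (x=0, y=0)
  R: turn right, now facing North
  F3: move forward 0/3 (blocked), now at (x=0, y=0)
  F2: move forward 0/2 (blocked), now at (x=0, y=0)
Final: (x=0, y=0), facing North

Answer: Final position: (x=0, y=0), facing North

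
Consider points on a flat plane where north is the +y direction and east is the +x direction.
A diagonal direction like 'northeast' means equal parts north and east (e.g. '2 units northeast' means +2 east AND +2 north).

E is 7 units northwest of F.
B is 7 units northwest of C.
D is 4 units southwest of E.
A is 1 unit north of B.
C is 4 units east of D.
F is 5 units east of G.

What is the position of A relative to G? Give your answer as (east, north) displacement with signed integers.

Answer: A is at (east=-9, north=11) relative to G.

Derivation:
Place G at the origin (east=0, north=0).
  F is 5 units east of G: delta (east=+5, north=+0); F at (east=5, north=0).
  E is 7 units northwest of F: delta (east=-7, north=+7); E at (east=-2, north=7).
  D is 4 units southwest of E: delta (east=-4, north=-4); D at (east=-6, north=3).
  C is 4 units east of D: delta (east=+4, north=+0); C at (east=-2, north=3).
  B is 7 units northwest of C: delta (east=-7, north=+7); B at (east=-9, north=10).
  A is 1 unit north of B: delta (east=+0, north=+1); A at (east=-9, north=11).
Therefore A relative to G: (east=-9, north=11).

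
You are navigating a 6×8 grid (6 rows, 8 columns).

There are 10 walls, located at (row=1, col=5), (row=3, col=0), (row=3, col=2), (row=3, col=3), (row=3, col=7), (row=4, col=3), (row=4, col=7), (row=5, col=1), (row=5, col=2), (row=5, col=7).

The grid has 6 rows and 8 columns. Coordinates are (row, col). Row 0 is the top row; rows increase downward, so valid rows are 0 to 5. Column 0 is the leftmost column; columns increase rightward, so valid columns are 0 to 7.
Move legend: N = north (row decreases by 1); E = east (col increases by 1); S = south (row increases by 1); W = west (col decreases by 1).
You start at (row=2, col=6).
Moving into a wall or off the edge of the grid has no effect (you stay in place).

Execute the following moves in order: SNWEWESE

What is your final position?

Start: (row=2, col=6)
  S (south): (row=2, col=6) -> (row=3, col=6)
  N (north): (row=3, col=6) -> (row=2, col=6)
  W (west): (row=2, col=6) -> (row=2, col=5)
  E (east): (row=2, col=5) -> (row=2, col=6)
  W (west): (row=2, col=6) -> (row=2, col=5)
  E (east): (row=2, col=5) -> (row=2, col=6)
  S (south): (row=2, col=6) -> (row=3, col=6)
  E (east): blocked, stay at (row=3, col=6)
Final: (row=3, col=6)

Answer: Final position: (row=3, col=6)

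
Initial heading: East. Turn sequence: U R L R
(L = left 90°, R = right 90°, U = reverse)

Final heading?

Start: East
  U (U-turn (180°)) -> West
  R (right (90° clockwise)) -> North
  L (left (90° counter-clockwise)) -> West
  R (right (90° clockwise)) -> North
Final: North

Answer: Final heading: North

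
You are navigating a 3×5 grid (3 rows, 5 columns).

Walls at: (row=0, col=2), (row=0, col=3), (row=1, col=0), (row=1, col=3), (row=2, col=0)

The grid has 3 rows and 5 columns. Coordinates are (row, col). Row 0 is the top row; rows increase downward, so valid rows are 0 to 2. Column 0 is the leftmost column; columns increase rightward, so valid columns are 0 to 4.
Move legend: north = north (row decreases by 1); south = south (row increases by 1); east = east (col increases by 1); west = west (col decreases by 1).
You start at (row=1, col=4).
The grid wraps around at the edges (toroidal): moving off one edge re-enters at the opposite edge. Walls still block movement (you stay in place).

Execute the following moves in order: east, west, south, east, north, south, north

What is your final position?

Start: (row=1, col=4)
  east (east): blocked, stay at (row=1, col=4)
  west (west): blocked, stay at (row=1, col=4)
  south (south): (row=1, col=4) -> (row=2, col=4)
  east (east): blocked, stay at (row=2, col=4)
  north (north): (row=2, col=4) -> (row=1, col=4)
  south (south): (row=1, col=4) -> (row=2, col=4)
  north (north): (row=2, col=4) -> (row=1, col=4)
Final: (row=1, col=4)

Answer: Final position: (row=1, col=4)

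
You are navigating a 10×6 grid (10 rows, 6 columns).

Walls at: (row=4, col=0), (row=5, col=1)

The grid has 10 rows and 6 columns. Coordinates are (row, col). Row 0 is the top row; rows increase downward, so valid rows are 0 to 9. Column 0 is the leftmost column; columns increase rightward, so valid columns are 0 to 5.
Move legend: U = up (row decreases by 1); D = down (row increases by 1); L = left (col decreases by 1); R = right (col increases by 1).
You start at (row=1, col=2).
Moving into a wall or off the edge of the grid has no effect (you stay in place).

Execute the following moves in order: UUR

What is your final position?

Start: (row=1, col=2)
  U (up): (row=1, col=2) -> (row=0, col=2)
  U (up): blocked, stay at (row=0, col=2)
  R (right): (row=0, col=2) -> (row=0, col=3)
Final: (row=0, col=3)

Answer: Final position: (row=0, col=3)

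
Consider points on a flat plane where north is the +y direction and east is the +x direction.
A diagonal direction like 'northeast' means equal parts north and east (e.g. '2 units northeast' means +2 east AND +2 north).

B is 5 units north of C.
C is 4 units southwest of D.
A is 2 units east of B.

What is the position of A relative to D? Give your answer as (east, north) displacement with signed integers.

Place D at the origin (east=0, north=0).
  C is 4 units southwest of D: delta (east=-4, north=-4); C at (east=-4, north=-4).
  B is 5 units north of C: delta (east=+0, north=+5); B at (east=-4, north=1).
  A is 2 units east of B: delta (east=+2, north=+0); A at (east=-2, north=1).
Therefore A relative to D: (east=-2, north=1).

Answer: A is at (east=-2, north=1) relative to D.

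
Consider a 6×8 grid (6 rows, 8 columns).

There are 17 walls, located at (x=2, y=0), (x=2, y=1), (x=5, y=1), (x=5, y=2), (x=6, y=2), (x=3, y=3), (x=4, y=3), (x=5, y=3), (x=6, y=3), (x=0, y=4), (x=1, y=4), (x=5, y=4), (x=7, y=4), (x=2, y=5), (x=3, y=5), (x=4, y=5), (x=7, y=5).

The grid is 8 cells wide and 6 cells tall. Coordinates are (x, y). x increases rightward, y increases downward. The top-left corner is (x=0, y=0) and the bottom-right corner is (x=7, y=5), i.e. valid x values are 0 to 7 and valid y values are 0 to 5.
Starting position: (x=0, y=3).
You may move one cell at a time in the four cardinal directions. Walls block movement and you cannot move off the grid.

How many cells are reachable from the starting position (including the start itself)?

Answer: Reachable cells: 26

Derivation:
BFS flood-fill from (x=0, y=3):
  Distance 0: (x=0, y=3)
  Distance 1: (x=0, y=2), (x=1, y=3)
  Distance 2: (x=0, y=1), (x=1, y=2), (x=2, y=3)
  Distance 3: (x=0, y=0), (x=1, y=1), (x=2, y=2), (x=2, y=4)
  Distance 4: (x=1, y=0), (x=3, y=2), (x=3, y=4)
  Distance 5: (x=3, y=1), (x=4, y=2), (x=4, y=4)
  Distance 6: (x=3, y=0), (x=4, y=1)
  Distance 7: (x=4, y=0)
  Distance 8: (x=5, y=0)
  Distance 9: (x=6, y=0)
  Distance 10: (x=7, y=0), (x=6, y=1)
  Distance 11: (x=7, y=1)
  Distance 12: (x=7, y=2)
  Distance 13: (x=7, y=3)
Total reachable: 26 (grid has 31 open cells total)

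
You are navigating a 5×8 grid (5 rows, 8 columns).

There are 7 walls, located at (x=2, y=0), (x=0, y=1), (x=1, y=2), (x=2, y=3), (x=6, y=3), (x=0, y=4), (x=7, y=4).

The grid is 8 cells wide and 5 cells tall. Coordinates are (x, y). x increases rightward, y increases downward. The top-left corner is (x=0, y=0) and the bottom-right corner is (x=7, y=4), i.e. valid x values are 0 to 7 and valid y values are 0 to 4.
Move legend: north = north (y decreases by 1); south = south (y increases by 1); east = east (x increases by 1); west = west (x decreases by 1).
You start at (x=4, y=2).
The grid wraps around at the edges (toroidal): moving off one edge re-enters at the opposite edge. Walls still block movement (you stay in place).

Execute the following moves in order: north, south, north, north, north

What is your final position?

Answer: Final position: (x=4, y=4)

Derivation:
Start: (x=4, y=2)
  north (north): (x=4, y=2) -> (x=4, y=1)
  south (south): (x=4, y=1) -> (x=4, y=2)
  north (north): (x=4, y=2) -> (x=4, y=1)
  north (north): (x=4, y=1) -> (x=4, y=0)
  north (north): (x=4, y=0) -> (x=4, y=4)
Final: (x=4, y=4)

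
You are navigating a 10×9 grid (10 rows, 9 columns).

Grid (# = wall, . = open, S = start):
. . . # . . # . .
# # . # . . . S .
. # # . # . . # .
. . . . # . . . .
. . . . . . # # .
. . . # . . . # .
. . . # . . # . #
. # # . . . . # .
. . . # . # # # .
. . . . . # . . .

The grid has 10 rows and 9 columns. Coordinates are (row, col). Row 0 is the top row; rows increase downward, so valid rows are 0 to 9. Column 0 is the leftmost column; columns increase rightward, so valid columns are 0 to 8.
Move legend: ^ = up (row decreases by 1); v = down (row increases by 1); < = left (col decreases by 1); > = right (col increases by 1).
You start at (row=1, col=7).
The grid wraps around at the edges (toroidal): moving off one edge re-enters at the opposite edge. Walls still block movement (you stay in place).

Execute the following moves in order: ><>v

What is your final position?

Start: (row=1, col=7)
  > (right): (row=1, col=7) -> (row=1, col=8)
  < (left): (row=1, col=8) -> (row=1, col=7)
  > (right): (row=1, col=7) -> (row=1, col=8)
  v (down): (row=1, col=8) -> (row=2, col=8)
Final: (row=2, col=8)

Answer: Final position: (row=2, col=8)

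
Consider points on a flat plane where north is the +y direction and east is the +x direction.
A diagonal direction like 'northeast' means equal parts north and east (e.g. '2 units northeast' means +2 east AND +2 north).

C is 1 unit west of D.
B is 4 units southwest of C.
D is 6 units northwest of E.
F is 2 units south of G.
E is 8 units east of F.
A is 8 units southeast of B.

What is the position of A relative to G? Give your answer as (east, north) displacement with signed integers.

Place G at the origin (east=0, north=0).
  F is 2 units south of G: delta (east=+0, north=-2); F at (east=0, north=-2).
  E is 8 units east of F: delta (east=+8, north=+0); E at (east=8, north=-2).
  D is 6 units northwest of E: delta (east=-6, north=+6); D at (east=2, north=4).
  C is 1 unit west of D: delta (east=-1, north=+0); C at (east=1, north=4).
  B is 4 units southwest of C: delta (east=-4, north=-4); B at (east=-3, north=0).
  A is 8 units southeast of B: delta (east=+8, north=-8); A at (east=5, north=-8).
Therefore A relative to G: (east=5, north=-8).

Answer: A is at (east=5, north=-8) relative to G.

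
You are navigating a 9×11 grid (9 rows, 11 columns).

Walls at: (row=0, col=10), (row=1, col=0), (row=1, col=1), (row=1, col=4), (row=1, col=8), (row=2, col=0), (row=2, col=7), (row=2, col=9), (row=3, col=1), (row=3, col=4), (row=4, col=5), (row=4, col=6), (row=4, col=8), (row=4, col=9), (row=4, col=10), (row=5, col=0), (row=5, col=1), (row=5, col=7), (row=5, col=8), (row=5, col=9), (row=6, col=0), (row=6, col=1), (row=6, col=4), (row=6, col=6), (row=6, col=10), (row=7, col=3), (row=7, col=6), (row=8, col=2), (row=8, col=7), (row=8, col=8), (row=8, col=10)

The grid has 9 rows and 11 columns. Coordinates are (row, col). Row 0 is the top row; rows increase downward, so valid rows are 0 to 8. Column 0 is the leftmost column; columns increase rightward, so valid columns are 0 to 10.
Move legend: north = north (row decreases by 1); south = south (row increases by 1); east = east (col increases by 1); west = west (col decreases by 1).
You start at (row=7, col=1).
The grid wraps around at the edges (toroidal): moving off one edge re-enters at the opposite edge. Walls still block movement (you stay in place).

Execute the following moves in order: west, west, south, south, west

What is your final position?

Answer: Final position: (row=7, col=9)

Derivation:
Start: (row=7, col=1)
  west (west): (row=7, col=1) -> (row=7, col=0)
  west (west): (row=7, col=0) -> (row=7, col=10)
  south (south): blocked, stay at (row=7, col=10)
  south (south): blocked, stay at (row=7, col=10)
  west (west): (row=7, col=10) -> (row=7, col=9)
Final: (row=7, col=9)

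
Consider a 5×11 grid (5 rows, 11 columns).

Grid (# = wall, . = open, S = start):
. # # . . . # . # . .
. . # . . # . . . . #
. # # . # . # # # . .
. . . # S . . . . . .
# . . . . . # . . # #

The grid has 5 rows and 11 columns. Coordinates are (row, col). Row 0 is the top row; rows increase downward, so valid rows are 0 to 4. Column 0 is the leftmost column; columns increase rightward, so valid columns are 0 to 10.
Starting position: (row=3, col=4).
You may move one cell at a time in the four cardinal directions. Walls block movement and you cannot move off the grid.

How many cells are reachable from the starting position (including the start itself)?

BFS flood-fill from (row=3, col=4):
  Distance 0: (row=3, col=4)
  Distance 1: (row=3, col=5), (row=4, col=4)
  Distance 2: (row=2, col=5), (row=3, col=6), (row=4, col=3), (row=4, col=5)
  Distance 3: (row=3, col=7), (row=4, col=2)
  Distance 4: (row=3, col=2), (row=3, col=8), (row=4, col=1), (row=4, col=7)
  Distance 5: (row=3, col=1), (row=3, col=9), (row=4, col=8)
  Distance 6: (row=2, col=9), (row=3, col=0), (row=3, col=10)
  Distance 7: (row=1, col=9), (row=2, col=0), (row=2, col=10)
  Distance 8: (row=0, col=9), (row=1, col=0), (row=1, col=8)
  Distance 9: (row=0, col=0), (row=0, col=10), (row=1, col=1), (row=1, col=7)
  Distance 10: (row=0, col=7), (row=1, col=6)
Total reachable: 31 (grid has 37 open cells total)

Answer: Reachable cells: 31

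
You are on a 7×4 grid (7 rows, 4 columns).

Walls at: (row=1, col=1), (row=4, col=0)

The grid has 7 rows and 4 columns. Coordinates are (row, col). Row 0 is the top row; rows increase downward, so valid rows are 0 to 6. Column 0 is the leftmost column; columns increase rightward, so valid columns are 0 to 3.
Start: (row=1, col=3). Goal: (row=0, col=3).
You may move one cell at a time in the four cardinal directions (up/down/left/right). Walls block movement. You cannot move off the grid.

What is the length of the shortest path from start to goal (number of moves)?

Answer: Shortest path length: 1

Derivation:
BFS from (row=1, col=3) until reaching (row=0, col=3):
  Distance 0: (row=1, col=3)
  Distance 1: (row=0, col=3), (row=1, col=2), (row=2, col=3)  <- goal reached here
One shortest path (1 moves): (row=1, col=3) -> (row=0, col=3)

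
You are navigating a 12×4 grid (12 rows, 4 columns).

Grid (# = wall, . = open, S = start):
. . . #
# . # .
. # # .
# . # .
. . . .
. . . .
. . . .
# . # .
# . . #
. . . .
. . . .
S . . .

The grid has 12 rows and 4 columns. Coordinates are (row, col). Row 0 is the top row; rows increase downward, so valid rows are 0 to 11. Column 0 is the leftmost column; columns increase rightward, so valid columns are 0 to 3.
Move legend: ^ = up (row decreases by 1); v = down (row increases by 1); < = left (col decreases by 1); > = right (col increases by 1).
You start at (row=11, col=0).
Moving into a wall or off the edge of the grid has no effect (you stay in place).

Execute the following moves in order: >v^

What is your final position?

Start: (row=11, col=0)
  > (right): (row=11, col=0) -> (row=11, col=1)
  v (down): blocked, stay at (row=11, col=1)
  ^ (up): (row=11, col=1) -> (row=10, col=1)
Final: (row=10, col=1)

Answer: Final position: (row=10, col=1)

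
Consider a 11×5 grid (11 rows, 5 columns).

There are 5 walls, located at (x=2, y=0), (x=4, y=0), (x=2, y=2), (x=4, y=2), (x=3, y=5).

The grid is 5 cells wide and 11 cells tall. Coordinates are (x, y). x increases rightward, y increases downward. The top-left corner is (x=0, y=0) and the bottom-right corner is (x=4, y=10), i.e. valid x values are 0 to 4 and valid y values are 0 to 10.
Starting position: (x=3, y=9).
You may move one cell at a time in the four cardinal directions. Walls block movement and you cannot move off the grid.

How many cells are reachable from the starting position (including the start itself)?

Answer: Reachable cells: 50

Derivation:
BFS flood-fill from (x=3, y=9):
  Distance 0: (x=3, y=9)
  Distance 1: (x=3, y=8), (x=2, y=9), (x=4, y=9), (x=3, y=10)
  Distance 2: (x=3, y=7), (x=2, y=8), (x=4, y=8), (x=1, y=9), (x=2, y=10), (x=4, y=10)
  Distance 3: (x=3, y=6), (x=2, y=7), (x=4, y=7), (x=1, y=8), (x=0, y=9), (x=1, y=10)
  Distance 4: (x=2, y=6), (x=4, y=6), (x=1, y=7), (x=0, y=8), (x=0, y=10)
  Distance 5: (x=2, y=5), (x=4, y=5), (x=1, y=6), (x=0, y=7)
  Distance 6: (x=2, y=4), (x=4, y=4), (x=1, y=5), (x=0, y=6)
  Distance 7: (x=2, y=3), (x=4, y=3), (x=1, y=4), (x=3, y=4), (x=0, y=5)
  Distance 8: (x=1, y=3), (x=3, y=3), (x=0, y=4)
  Distance 9: (x=1, y=2), (x=3, y=2), (x=0, y=3)
  Distance 10: (x=1, y=1), (x=3, y=1), (x=0, y=2)
  Distance 11: (x=1, y=0), (x=3, y=0), (x=0, y=1), (x=2, y=1), (x=4, y=1)
  Distance 12: (x=0, y=0)
Total reachable: 50 (grid has 50 open cells total)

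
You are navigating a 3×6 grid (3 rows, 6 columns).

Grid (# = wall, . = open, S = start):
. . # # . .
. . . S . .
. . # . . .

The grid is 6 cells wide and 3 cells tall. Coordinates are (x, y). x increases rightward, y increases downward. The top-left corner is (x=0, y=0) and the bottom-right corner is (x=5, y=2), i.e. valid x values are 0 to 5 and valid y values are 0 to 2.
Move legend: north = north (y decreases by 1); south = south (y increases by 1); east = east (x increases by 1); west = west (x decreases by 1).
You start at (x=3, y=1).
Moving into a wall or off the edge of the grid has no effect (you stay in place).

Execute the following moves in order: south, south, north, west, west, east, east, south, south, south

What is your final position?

Answer: Final position: (x=3, y=2)

Derivation:
Start: (x=3, y=1)
  south (south): (x=3, y=1) -> (x=3, y=2)
  south (south): blocked, stay at (x=3, y=2)
  north (north): (x=3, y=2) -> (x=3, y=1)
  west (west): (x=3, y=1) -> (x=2, y=1)
  west (west): (x=2, y=1) -> (x=1, y=1)
  east (east): (x=1, y=1) -> (x=2, y=1)
  east (east): (x=2, y=1) -> (x=3, y=1)
  south (south): (x=3, y=1) -> (x=3, y=2)
  south (south): blocked, stay at (x=3, y=2)
  south (south): blocked, stay at (x=3, y=2)
Final: (x=3, y=2)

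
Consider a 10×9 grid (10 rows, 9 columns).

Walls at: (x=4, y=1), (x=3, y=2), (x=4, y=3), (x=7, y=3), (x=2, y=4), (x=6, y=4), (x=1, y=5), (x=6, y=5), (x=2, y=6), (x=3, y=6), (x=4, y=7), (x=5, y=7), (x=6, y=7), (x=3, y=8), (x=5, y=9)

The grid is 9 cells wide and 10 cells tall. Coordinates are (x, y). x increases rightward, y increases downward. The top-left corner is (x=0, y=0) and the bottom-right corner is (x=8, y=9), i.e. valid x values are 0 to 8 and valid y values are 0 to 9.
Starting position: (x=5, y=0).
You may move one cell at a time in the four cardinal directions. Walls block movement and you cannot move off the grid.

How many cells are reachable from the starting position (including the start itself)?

Answer: Reachable cells: 75

Derivation:
BFS flood-fill from (x=5, y=0):
  Distance 0: (x=5, y=0)
  Distance 1: (x=4, y=0), (x=6, y=0), (x=5, y=1)
  Distance 2: (x=3, y=0), (x=7, y=0), (x=6, y=1), (x=5, y=2)
  Distance 3: (x=2, y=0), (x=8, y=0), (x=3, y=1), (x=7, y=1), (x=4, y=2), (x=6, y=2), (x=5, y=3)
  Distance 4: (x=1, y=0), (x=2, y=1), (x=8, y=1), (x=7, y=2), (x=6, y=3), (x=5, y=4)
  Distance 5: (x=0, y=0), (x=1, y=1), (x=2, y=2), (x=8, y=2), (x=4, y=4), (x=5, y=5)
  Distance 6: (x=0, y=1), (x=1, y=2), (x=2, y=3), (x=8, y=3), (x=3, y=4), (x=4, y=5), (x=5, y=6)
  Distance 7: (x=0, y=2), (x=1, y=3), (x=3, y=3), (x=8, y=4), (x=3, y=5), (x=4, y=6), (x=6, y=6)
  Distance 8: (x=0, y=3), (x=1, y=4), (x=7, y=4), (x=2, y=5), (x=8, y=5), (x=7, y=6)
  Distance 9: (x=0, y=4), (x=7, y=5), (x=8, y=6), (x=7, y=7)
  Distance 10: (x=0, y=5), (x=8, y=7), (x=7, y=8)
  Distance 11: (x=0, y=6), (x=6, y=8), (x=8, y=8), (x=7, y=9)
  Distance 12: (x=1, y=6), (x=0, y=7), (x=5, y=8), (x=6, y=9), (x=8, y=9)
  Distance 13: (x=1, y=7), (x=0, y=8), (x=4, y=8)
  Distance 14: (x=2, y=7), (x=1, y=8), (x=0, y=9), (x=4, y=9)
  Distance 15: (x=3, y=7), (x=2, y=8), (x=1, y=9), (x=3, y=9)
  Distance 16: (x=2, y=9)
Total reachable: 75 (grid has 75 open cells total)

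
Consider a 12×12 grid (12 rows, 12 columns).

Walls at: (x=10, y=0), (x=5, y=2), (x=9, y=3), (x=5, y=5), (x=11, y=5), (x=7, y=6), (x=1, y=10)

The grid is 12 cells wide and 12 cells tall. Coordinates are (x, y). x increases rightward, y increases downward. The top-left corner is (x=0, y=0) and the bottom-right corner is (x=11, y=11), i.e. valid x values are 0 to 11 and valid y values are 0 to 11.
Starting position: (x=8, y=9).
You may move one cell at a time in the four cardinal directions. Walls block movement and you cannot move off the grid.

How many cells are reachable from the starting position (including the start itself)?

BFS flood-fill from (x=8, y=9):
  Distance 0: (x=8, y=9)
  Distance 1: (x=8, y=8), (x=7, y=9), (x=9, y=9), (x=8, y=10)
  Distance 2: (x=8, y=7), (x=7, y=8), (x=9, y=8), (x=6, y=9), (x=10, y=9), (x=7, y=10), (x=9, y=10), (x=8, y=11)
  Distance 3: (x=8, y=6), (x=7, y=7), (x=9, y=7), (x=6, y=8), (x=10, y=8), (x=5, y=9), (x=11, y=9), (x=6, y=10), (x=10, y=10), (x=7, y=11), (x=9, y=11)
  Distance 4: (x=8, y=5), (x=9, y=6), (x=6, y=7), (x=10, y=7), (x=5, y=8), (x=11, y=8), (x=4, y=9), (x=5, y=10), (x=11, y=10), (x=6, y=11), (x=10, y=11)
  Distance 5: (x=8, y=4), (x=7, y=5), (x=9, y=5), (x=6, y=6), (x=10, y=6), (x=5, y=7), (x=11, y=7), (x=4, y=8), (x=3, y=9), (x=4, y=10), (x=5, y=11), (x=11, y=11)
  Distance 6: (x=8, y=3), (x=7, y=4), (x=9, y=4), (x=6, y=5), (x=10, y=5), (x=5, y=6), (x=11, y=6), (x=4, y=7), (x=3, y=8), (x=2, y=9), (x=3, y=10), (x=4, y=11)
  Distance 7: (x=8, y=2), (x=7, y=3), (x=6, y=4), (x=10, y=4), (x=4, y=6), (x=3, y=7), (x=2, y=8), (x=1, y=9), (x=2, y=10), (x=3, y=11)
  Distance 8: (x=8, y=1), (x=7, y=2), (x=9, y=2), (x=6, y=3), (x=10, y=3), (x=5, y=4), (x=11, y=4), (x=4, y=5), (x=3, y=6), (x=2, y=7), (x=1, y=8), (x=0, y=9), (x=2, y=11)
  Distance 9: (x=8, y=0), (x=7, y=1), (x=9, y=1), (x=6, y=2), (x=10, y=2), (x=5, y=3), (x=11, y=3), (x=4, y=4), (x=3, y=5), (x=2, y=6), (x=1, y=7), (x=0, y=8), (x=0, y=10), (x=1, y=11)
  Distance 10: (x=7, y=0), (x=9, y=0), (x=6, y=1), (x=10, y=1), (x=11, y=2), (x=4, y=3), (x=3, y=4), (x=2, y=5), (x=1, y=6), (x=0, y=7), (x=0, y=11)
  Distance 11: (x=6, y=0), (x=5, y=1), (x=11, y=1), (x=4, y=2), (x=3, y=3), (x=2, y=4), (x=1, y=5), (x=0, y=6)
  Distance 12: (x=5, y=0), (x=11, y=0), (x=4, y=1), (x=3, y=2), (x=2, y=3), (x=1, y=4), (x=0, y=5)
  Distance 13: (x=4, y=0), (x=3, y=1), (x=2, y=2), (x=1, y=3), (x=0, y=4)
  Distance 14: (x=3, y=0), (x=2, y=1), (x=1, y=2), (x=0, y=3)
  Distance 15: (x=2, y=0), (x=1, y=1), (x=0, y=2)
  Distance 16: (x=1, y=0), (x=0, y=1)
  Distance 17: (x=0, y=0)
Total reachable: 137 (grid has 137 open cells total)

Answer: Reachable cells: 137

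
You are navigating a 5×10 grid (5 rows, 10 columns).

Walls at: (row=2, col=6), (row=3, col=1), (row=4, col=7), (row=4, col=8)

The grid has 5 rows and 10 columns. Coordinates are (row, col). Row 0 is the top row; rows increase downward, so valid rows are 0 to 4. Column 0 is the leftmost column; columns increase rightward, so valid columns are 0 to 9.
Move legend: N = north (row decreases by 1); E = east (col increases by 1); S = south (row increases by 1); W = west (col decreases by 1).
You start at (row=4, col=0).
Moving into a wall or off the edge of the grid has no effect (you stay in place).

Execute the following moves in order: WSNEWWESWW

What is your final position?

Answer: Final position: (row=4, col=0)

Derivation:
Start: (row=4, col=0)
  W (west): blocked, stay at (row=4, col=0)
  S (south): blocked, stay at (row=4, col=0)
  N (north): (row=4, col=0) -> (row=3, col=0)
  E (east): blocked, stay at (row=3, col=0)
  W (west): blocked, stay at (row=3, col=0)
  W (west): blocked, stay at (row=3, col=0)
  E (east): blocked, stay at (row=3, col=0)
  S (south): (row=3, col=0) -> (row=4, col=0)
  W (west): blocked, stay at (row=4, col=0)
  W (west): blocked, stay at (row=4, col=0)
Final: (row=4, col=0)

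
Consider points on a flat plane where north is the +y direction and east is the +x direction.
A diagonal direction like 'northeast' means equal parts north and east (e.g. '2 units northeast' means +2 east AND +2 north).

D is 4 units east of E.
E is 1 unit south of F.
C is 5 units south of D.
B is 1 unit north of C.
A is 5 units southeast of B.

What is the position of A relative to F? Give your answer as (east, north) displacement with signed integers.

Place F at the origin (east=0, north=0).
  E is 1 unit south of F: delta (east=+0, north=-1); E at (east=0, north=-1).
  D is 4 units east of E: delta (east=+4, north=+0); D at (east=4, north=-1).
  C is 5 units south of D: delta (east=+0, north=-5); C at (east=4, north=-6).
  B is 1 unit north of C: delta (east=+0, north=+1); B at (east=4, north=-5).
  A is 5 units southeast of B: delta (east=+5, north=-5); A at (east=9, north=-10).
Therefore A relative to F: (east=9, north=-10).

Answer: A is at (east=9, north=-10) relative to F.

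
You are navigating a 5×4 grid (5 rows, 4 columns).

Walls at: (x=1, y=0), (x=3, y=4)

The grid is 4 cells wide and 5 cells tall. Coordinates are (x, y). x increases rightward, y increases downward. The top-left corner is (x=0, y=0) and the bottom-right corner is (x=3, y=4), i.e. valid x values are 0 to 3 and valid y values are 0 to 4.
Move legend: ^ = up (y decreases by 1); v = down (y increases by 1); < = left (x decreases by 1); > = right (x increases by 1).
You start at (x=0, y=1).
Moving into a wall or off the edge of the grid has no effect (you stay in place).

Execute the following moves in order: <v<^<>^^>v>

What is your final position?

Answer: Final position: (x=3, y=2)

Derivation:
Start: (x=0, y=1)
  < (left): blocked, stay at (x=0, y=1)
  v (down): (x=0, y=1) -> (x=0, y=2)
  < (left): blocked, stay at (x=0, y=2)
  ^ (up): (x=0, y=2) -> (x=0, y=1)
  < (left): blocked, stay at (x=0, y=1)
  > (right): (x=0, y=1) -> (x=1, y=1)
  ^ (up): blocked, stay at (x=1, y=1)
  ^ (up): blocked, stay at (x=1, y=1)
  > (right): (x=1, y=1) -> (x=2, y=1)
  v (down): (x=2, y=1) -> (x=2, y=2)
  > (right): (x=2, y=2) -> (x=3, y=2)
Final: (x=3, y=2)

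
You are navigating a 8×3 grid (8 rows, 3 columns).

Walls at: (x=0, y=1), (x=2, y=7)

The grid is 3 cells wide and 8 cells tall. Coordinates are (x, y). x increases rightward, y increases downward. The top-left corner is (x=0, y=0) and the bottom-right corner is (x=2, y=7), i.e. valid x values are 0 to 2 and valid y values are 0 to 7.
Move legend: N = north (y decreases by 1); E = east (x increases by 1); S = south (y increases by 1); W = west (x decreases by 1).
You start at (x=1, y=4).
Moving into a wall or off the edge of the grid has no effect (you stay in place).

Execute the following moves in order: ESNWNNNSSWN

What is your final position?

Answer: Final position: (x=0, y=2)

Derivation:
Start: (x=1, y=4)
  E (east): (x=1, y=4) -> (x=2, y=4)
  S (south): (x=2, y=4) -> (x=2, y=5)
  N (north): (x=2, y=5) -> (x=2, y=4)
  W (west): (x=2, y=4) -> (x=1, y=4)
  N (north): (x=1, y=4) -> (x=1, y=3)
  N (north): (x=1, y=3) -> (x=1, y=2)
  N (north): (x=1, y=2) -> (x=1, y=1)
  S (south): (x=1, y=1) -> (x=1, y=2)
  S (south): (x=1, y=2) -> (x=1, y=3)
  W (west): (x=1, y=3) -> (x=0, y=3)
  N (north): (x=0, y=3) -> (x=0, y=2)
Final: (x=0, y=2)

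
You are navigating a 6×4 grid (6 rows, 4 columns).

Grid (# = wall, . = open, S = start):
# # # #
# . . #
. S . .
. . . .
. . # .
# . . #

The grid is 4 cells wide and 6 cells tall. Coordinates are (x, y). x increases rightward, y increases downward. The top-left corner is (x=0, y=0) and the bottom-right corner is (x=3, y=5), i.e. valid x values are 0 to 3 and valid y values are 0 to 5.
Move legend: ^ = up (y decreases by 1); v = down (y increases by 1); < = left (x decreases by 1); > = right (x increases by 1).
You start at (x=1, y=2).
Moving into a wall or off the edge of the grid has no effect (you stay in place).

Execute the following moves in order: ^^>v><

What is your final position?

Answer: Final position: (x=2, y=2)

Derivation:
Start: (x=1, y=2)
  ^ (up): (x=1, y=2) -> (x=1, y=1)
  ^ (up): blocked, stay at (x=1, y=1)
  > (right): (x=1, y=1) -> (x=2, y=1)
  v (down): (x=2, y=1) -> (x=2, y=2)
  > (right): (x=2, y=2) -> (x=3, y=2)
  < (left): (x=3, y=2) -> (x=2, y=2)
Final: (x=2, y=2)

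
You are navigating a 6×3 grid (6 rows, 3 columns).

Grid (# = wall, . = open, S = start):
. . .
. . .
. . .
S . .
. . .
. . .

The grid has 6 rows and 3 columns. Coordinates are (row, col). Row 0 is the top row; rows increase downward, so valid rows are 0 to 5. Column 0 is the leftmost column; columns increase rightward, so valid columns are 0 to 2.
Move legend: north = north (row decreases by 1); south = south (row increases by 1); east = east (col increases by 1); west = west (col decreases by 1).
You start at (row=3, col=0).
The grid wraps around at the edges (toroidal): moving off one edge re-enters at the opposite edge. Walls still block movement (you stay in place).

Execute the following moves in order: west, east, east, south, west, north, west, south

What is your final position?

Answer: Final position: (row=4, col=2)

Derivation:
Start: (row=3, col=0)
  west (west): (row=3, col=0) -> (row=3, col=2)
  east (east): (row=3, col=2) -> (row=3, col=0)
  east (east): (row=3, col=0) -> (row=3, col=1)
  south (south): (row=3, col=1) -> (row=4, col=1)
  west (west): (row=4, col=1) -> (row=4, col=0)
  north (north): (row=4, col=0) -> (row=3, col=0)
  west (west): (row=3, col=0) -> (row=3, col=2)
  south (south): (row=3, col=2) -> (row=4, col=2)
Final: (row=4, col=2)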